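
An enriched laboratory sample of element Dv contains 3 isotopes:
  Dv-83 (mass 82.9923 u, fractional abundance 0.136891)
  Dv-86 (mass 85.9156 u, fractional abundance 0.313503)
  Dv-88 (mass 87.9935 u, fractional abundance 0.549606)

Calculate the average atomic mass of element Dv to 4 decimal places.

Average mass = Σ (abundance × isotope mass) = 0.136891 × 82.9923 + 0.313503 × 85.9156 + 0.549606 × 87.9935
= 11.36090 + 26.93480 + 48.36176 = 86.65746 u

86.6575 u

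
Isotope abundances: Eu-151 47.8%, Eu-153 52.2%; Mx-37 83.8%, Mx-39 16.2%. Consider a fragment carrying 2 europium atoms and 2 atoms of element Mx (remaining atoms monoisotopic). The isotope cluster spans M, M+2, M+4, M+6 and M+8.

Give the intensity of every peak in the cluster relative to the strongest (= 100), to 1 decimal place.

Europium pattern (n=2): 0.228484 : 0.499032 : 0.272484
Element Mx pattern (n=2): 0.702244 : 0.271512 : 0.026244
Convolve the two distributions (both contribute in 2-u steps):
  M: 0.228484×0.702244 = 0.160452
  M+2: 0.228484×0.271512 + 0.499032×0.702244 = 0.412478
  M+4: 0.228484×0.026244 + 0.499032×0.271512 + 0.272484×0.702244 = 0.332840
  M+6: 0.499032×0.026244 + 0.272484×0.271512 = 0.087079
  M+8: 0.272484×0.026244 = 0.007151
Scale to base peak (0.412478) = 100: 38.9 : 100.0 : 80.7 : 21.1 : 1.7

38.9 : 100.0 : 80.7 : 21.1 : 1.7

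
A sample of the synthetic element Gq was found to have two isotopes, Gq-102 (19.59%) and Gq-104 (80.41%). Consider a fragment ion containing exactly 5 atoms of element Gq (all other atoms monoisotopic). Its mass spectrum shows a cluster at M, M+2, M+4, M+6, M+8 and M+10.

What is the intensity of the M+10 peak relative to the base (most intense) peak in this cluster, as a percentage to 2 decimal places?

82.09%

Binomial terms of (0.1959 + 0.8041)^5: M 0.0003, M+2 0.0059, M+4 0.0486, M+6 0.1995, M+8 0.4095, M+10 0.3362 → M+8 is the base peak.
P(M+8) = C(5,4) × 0.1959^1 × 0.8041^4 = 5 × 0.1959 × 0.41806157 = 0.409491 (base)
P(M+10) = C(5,5) × 0.1959^0 × 0.8041^5 = 1 × 1.0000 × 0.33616331 = 0.336163
Relative intensity = 0.336163 / 0.409491 × 100 = 82.09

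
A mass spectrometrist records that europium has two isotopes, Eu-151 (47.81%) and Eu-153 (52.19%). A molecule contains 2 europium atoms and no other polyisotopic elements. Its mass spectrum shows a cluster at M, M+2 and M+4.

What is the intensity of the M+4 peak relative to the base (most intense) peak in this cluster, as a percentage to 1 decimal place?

54.6%

(0.4781 + 0.5219)^2 gives M 0.2286, M+2 0.4990, M+4 0.2724; the largest is M+2.
P(M+2) = C(2,1) × 0.4781^1 × 0.5219^1 = 2 × 0.4781 × 0.5219 = 0.499041 (base)
P(M+4) = C(2,2) × 0.4781^0 × 0.5219^2 = 1 × 1.0000 × 0.27237961 = 0.272380
Relative intensity = 0.272380 / 0.499041 × 100 = 54.6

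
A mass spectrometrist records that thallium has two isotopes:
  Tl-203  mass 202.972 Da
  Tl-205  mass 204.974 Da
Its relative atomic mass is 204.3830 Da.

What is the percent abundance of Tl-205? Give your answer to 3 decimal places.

70.480%

Let x be the fractional abundance of Tl-203; then Tl-205 has abundance 1 − x.
202.972·x + 204.974·(1 − x) = 204.3830
(202.972 − 204.974)·x = 204.3830 − 204.974
x = -0.5910 / -2.002 = 0.29520 → 29.520% Tl-203, 70.480% Tl-205.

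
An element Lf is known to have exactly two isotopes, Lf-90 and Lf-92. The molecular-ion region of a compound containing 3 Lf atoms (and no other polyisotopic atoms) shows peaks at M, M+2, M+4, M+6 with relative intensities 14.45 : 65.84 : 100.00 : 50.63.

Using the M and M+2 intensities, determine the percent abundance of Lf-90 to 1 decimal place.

39.7%

Write p for the Lf-90 fraction. I(M+2)/I(M) = [C(3,1)·p^2·(1−p)] / p^3 = 3·(1−p)/p = 65.84/14.45 = 4.5564
(1−p)/p = 4.5564/3 = 1.5188  ⇒  p = 1/(1 + 1.5188) = 0.3970
Lf-90: 39.7%, Lf-92: 60.3%.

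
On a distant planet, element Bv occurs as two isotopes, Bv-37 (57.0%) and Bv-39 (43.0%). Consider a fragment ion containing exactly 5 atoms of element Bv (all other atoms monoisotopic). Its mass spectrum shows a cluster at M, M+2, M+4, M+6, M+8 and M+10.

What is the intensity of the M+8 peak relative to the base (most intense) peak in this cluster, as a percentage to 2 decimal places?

Term probabilities: M 0.0602, M+2 0.2270, M+4 0.3424, M+6 0.2583, M+8 0.0974, M+10 0.0147. Base peak = M+4.
P(M+4) = C(5,2) × 0.570^3 × 0.430^2 = 10 × 0.185193 × 0.1849 = 0.342422 (base)
P(M+8) = C(5,4) × 0.570^1 × 0.430^4 = 5 × 0.5700 × 0.03418801 = 0.097436
Relative intensity = 0.097436 / 0.342422 × 100 = 28.45

28.45%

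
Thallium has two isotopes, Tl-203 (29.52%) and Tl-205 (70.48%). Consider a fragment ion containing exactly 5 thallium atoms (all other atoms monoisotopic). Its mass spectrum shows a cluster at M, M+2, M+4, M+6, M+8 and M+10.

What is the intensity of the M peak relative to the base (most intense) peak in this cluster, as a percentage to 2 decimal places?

Binomial terms of (0.2952 + 0.7048)^5: M 0.0022, M+2 0.0268, M+4 0.1278, M+6 0.3051, M+8 0.3642, M+10 0.1739 → M+8 is the base peak.
P(M+8) = C(5,4) × 0.2952^1 × 0.7048^4 = 5 × 0.2952 × 0.24675365 = 0.364208 (base)
P(M) = C(5,0) × 0.2952^5 × 0.7048^0 = 1 × 0.00224172 × 1.0000 = 0.002242
Relative intensity = 0.002242 / 0.364208 × 100 = 0.62

0.62%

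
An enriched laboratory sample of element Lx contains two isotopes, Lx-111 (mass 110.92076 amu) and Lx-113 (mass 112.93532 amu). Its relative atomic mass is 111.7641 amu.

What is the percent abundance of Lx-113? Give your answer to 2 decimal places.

41.86%

Let x be the fractional abundance of Lx-111; then Lx-113 has abundance 1 − x.
110.92076·x + 112.93532·(1 − x) = 111.7641
(110.92076 − 112.93532)·x = 111.7641 − 112.93532
x = -1.17122 / -2.01456 = 0.58138 → 58.14% Lx-111, 41.86% Lx-113.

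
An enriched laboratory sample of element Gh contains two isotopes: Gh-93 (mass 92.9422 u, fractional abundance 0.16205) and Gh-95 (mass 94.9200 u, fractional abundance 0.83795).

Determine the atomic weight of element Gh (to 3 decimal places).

94.599 u

Average mass = Σ (abundance × isotope mass) = 0.16205 × 92.9422 + 0.83795 × 94.9200
= 15.06128 + 79.53821 = 94.59949 u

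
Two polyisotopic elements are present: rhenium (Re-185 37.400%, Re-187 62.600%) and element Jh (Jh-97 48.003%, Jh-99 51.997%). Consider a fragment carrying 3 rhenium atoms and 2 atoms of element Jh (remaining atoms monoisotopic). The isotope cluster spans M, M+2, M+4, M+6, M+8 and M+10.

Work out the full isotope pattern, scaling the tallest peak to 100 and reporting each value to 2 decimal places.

Rhenium pattern (n=3): 0.05231362 : 0.26268713 : 0.43968487 : 0.24531438
Element Jh pattern (n=2): 0.2304288 : 0.4992024 : 0.2703688
Convolve the two distributions (both contribute in 2-u steps):
  M: 0.05231362×0.2304288 = 0.012055
  M+2: 0.05231362×0.4992024 + 0.26268713×0.2304288 = 0.086646
  M+4: 0.05231362×0.2703688 + 0.26268713×0.4992024 + 0.43968487×0.2304288 = 0.246594
  M+6: 0.26268713×0.2703688 + 0.43968487×0.4992024 + 0.24531438×0.2304288 = 0.347042
  M+8: 0.43968487×0.2703688 + 0.24531438×0.4992024 = 0.241339
  M+10: 0.24531438×0.2703688 = 0.066325
Scale to base peak (0.347042) = 100: 3.47 : 24.97 : 71.06 : 100.00 : 69.54 : 19.11

3.47 : 24.97 : 71.06 : 100.00 : 69.54 : 19.11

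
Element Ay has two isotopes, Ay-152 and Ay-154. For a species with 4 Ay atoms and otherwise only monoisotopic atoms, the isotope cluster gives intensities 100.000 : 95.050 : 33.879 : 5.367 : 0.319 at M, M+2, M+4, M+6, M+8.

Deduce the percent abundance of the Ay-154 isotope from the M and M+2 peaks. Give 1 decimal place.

19.2%

If p is the fraction of Ay that is Ay-152, then I(M+2)/I(M) = [C(4,1)·p^3·(1−p)] / p^4 = 4·(1−p)/p = 95.050/100.000 = 0.9505
(1−p)/p = 0.9505/4 = 0.2376  ⇒  p = 1/(1 + 0.2376) = 0.8080
Ay-152: 80.8%, Ay-154: 19.2%.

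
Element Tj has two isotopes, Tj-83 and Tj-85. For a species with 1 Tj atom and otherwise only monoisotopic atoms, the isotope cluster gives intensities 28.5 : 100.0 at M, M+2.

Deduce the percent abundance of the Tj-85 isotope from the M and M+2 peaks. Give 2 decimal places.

77.82%

Let p = fractional abundance of Tj-83. I(M+2)/I(M) = [C(1,1)·p^0·(1−p)] / p^1 = 1·(1−p)/p = 100.0/28.5 = 3.5088
(1−p)/p = 3.5088/1 = 3.5088  ⇒  p = 1/(1 + 3.5088) = 0.2218
Tj-83: 22.18%, Tj-85: 77.82%.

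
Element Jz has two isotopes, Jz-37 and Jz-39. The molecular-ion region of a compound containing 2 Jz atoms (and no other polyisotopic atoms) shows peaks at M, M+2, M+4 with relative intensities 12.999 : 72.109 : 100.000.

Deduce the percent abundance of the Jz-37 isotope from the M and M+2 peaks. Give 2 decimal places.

If p is the fraction of Jz that is Jz-37, then I(M+2)/I(M) = [C(2,1)·p^1·(1−p)] / p^2 = 2·(1−p)/p = 72.109/12.999 = 5.5473
(1−p)/p = 5.5473/2 = 2.7736  ⇒  p = 1/(1 + 2.7736) = 0.2650
Jz-37: 26.50%, Jz-39: 73.50%.

26.50%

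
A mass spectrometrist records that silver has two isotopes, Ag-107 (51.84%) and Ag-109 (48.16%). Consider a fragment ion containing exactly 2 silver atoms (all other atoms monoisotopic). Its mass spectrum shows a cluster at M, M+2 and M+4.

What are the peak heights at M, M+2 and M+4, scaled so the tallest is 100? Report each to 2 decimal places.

53.82 : 100.00 : 46.45

Expanding (0.5184 + 0.4816)^2:
P(M) = 0.5184^2 = 0.268739
P(M+2) = 2 × 0.5184^1 × 0.4816^1 = 0.499323
P(M+4) = 0.4816^2 = 0.231939
The M+2 peak is largest (0.499323); scaling to 100 gives 53.82 : 100.00 : 46.45.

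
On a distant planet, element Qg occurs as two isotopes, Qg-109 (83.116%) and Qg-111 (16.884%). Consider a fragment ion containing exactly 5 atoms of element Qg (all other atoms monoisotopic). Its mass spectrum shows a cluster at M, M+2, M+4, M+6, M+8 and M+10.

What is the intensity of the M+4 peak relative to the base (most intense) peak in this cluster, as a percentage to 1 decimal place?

40.6%

(0.83116 + 0.16884)^5 gives M 0.3967, M+2 0.4029, M+4 0.1637, M+6 0.0333, M+8 0.0034, M+10 0.0001; the largest is M+2.
P(M+2) = C(5,1) × 0.83116^4 × 0.16884^1 = 5 × 0.47724187 × 0.16884 = 0.402888 (base)
P(M+4) = C(5,2) × 0.83116^3 × 0.16884^2 = 10 × 0.57418772 × 0.02850695 = 0.163683
Relative intensity = 0.163683 / 0.402888 × 100 = 40.6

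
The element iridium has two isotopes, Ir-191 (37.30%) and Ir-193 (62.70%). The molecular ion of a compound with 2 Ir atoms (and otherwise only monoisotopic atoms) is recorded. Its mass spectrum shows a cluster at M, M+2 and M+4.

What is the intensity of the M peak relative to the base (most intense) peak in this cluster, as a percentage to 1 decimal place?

29.7%

Term probabilities: M 0.1391, M+2 0.4677, M+4 0.3931. Base peak = M+2.
P(M+2) = C(2,1) × 0.3730^1 × 0.6270^1 = 2 × 0.3730 × 0.6270 = 0.467742 (base)
P(M) = C(2,0) × 0.3730^2 × 0.6270^0 = 1 × 0.139129 × 1.0000 = 0.139129
Relative intensity = 0.139129 / 0.467742 × 100 = 29.7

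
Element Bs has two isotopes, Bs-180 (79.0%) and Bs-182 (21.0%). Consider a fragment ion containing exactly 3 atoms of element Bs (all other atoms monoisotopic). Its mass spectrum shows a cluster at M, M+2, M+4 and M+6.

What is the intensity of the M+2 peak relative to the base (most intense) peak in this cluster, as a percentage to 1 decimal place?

Term probabilities: M 0.4930, M+2 0.3932, M+4 0.1045, M+6 0.0093. Base peak = M.
P(M) = C(3,0) × 0.790^3 × 0.210^0 = 1 × 0.493039 × 1.0000 = 0.493039 (base)
P(M+2) = C(3,1) × 0.790^2 × 0.210^1 = 3 × 0.6241 × 0.2100 = 0.393183
Relative intensity = 0.393183 / 0.493039 × 100 = 79.7

79.7%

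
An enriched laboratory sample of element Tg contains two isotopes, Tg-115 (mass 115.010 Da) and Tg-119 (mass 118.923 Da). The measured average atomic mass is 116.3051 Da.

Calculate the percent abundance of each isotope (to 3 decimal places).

Tg-115: 66.903%, Tg-119: 33.097%

Let x be the fractional abundance of Tg-115; then Tg-119 has abundance 1 − x.
115.010·x + 118.923·(1 − x) = 116.3051
(115.010 − 118.923)·x = 116.3051 − 118.923
x = -2.6179 / -3.913 = 0.66903 → 66.903% Tg-115, 33.097% Tg-119.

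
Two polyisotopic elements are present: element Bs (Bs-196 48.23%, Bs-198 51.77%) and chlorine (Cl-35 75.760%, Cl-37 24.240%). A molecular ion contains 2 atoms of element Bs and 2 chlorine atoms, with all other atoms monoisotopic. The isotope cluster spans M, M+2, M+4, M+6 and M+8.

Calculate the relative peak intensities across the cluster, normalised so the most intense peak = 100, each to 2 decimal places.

Element Bs pattern (n=2): 0.23261329 : 0.49937342 : 0.26801329
Chlorine pattern (n=2): 0.57395776 : 0.36728448 : 0.05875776
Convolve the two distributions (both contribute in 2-u steps):
  M: 0.23261329×0.57395776 = 0.133510
  M+2: 0.23261329×0.36728448 + 0.49937342×0.57395776 = 0.372055
  M+4: 0.23261329×0.05875776 + 0.49937342×0.36728448 + 0.26801329×0.57395776 = 0.350908
  M+6: 0.49937342×0.05875776 + 0.26801329×0.36728448 = 0.127779
  M+8: 0.26801329×0.05875776 = 0.015748
Scale to base peak (0.372055) = 100: 35.88 : 100.00 : 94.32 : 34.34 : 4.23

35.88 : 100.00 : 94.32 : 34.34 : 4.23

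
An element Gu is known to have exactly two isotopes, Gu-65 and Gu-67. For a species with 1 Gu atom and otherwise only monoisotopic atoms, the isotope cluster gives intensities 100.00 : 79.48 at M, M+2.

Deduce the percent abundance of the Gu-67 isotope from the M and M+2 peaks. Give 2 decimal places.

44.28%

If p is the fraction of Gu that is Gu-65, then I(M+2)/I(M) = [C(1,1)·p^0·(1−p)] / p^1 = 1·(1−p)/p = 79.48/100.00 = 0.7948
(1−p)/p = 0.7948/1 = 0.7948  ⇒  p = 1/(1 + 0.7948) = 0.5572
Gu-65: 55.72%, Gu-67: 44.28%.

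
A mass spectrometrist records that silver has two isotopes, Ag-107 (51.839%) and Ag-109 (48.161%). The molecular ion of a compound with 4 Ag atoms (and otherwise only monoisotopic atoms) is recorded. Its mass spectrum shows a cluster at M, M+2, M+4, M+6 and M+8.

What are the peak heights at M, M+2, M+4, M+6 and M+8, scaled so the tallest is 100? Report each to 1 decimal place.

19.3 : 71.8 : 100.0 : 61.9 : 14.4

Each Ag atom is independently Ag-107 (p = 0.51839) or Ag-109 (q = 0.48161); the cluster is the binomial expansion (p + q)^4.
P(M) = 0.51839^4 = 0.072215
P(M+2) = 4 × 0.51839^3 × 0.48161^1 = 0.268365
P(M+4) = 6 × 0.51839^2 × 0.48161^2 = 0.373986
P(M+6) = 4 × 0.51839^1 × 0.48161^3 = 0.231634
P(M+8) = 0.48161^4 = 0.053800
The M+4 peak is largest (0.373986); scaling to 100 gives 19.3 : 71.8 : 100.0 : 61.9 : 14.4.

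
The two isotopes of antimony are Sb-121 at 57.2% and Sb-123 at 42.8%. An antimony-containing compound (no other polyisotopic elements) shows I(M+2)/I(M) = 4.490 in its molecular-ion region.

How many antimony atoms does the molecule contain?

6

The M+2/M ratio from n Sb atoms is n · q/p = n · 0.428/0.572.
n = 4.490 × 0.572/0.428 = 6.00 ≈ 6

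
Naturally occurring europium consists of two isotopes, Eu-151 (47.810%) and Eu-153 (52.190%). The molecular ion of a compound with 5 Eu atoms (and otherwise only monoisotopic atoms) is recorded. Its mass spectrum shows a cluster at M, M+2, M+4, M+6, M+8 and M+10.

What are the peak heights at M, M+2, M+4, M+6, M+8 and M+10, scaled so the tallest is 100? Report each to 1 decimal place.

7.7 : 42.0 : 91.6 : 100.0 : 54.6 : 11.9

Expanding (0.47810 + 0.52190)^5:
P(M) = 0.47810^5 = 0.024980
P(M+2) = 5 × 0.47810^4 × 0.52190^1 = 0.136343
P(M+4) = 10 × 0.47810^3 × 0.52190^2 = 0.297667
P(M+6) = 10 × 0.47810^2 × 0.52190^3 = 0.324937
P(M+8) = 5 × 0.47810^1 × 0.52190^4 = 0.177353
P(M+10) = 0.52190^5 = 0.038720
The M+6 peak is largest (0.324937); scaling to 100 gives 7.7 : 42.0 : 91.6 : 100.0 : 54.6 : 11.9.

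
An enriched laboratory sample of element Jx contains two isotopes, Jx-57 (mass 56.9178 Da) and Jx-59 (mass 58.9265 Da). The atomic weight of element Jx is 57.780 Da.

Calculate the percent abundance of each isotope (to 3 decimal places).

Let x be the fractional abundance of Jx-57; then Jx-59 has abundance 1 − x.
56.9178·x + 58.9265·(1 − x) = 57.780
(56.9178 − 58.9265)·x = 57.780 − 58.9265
x = -1.1465 / -2.0087 = 0.57077 → 57.077% Jx-57, 42.923% Jx-59.

Jx-57: 57.077%, Jx-59: 42.923%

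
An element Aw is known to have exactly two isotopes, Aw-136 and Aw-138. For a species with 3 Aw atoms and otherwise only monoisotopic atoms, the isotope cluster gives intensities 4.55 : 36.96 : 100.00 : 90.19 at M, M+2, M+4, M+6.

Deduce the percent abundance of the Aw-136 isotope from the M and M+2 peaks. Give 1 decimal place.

Let p = fractional abundance of Aw-136. I(M+2)/I(M) = [C(3,1)·p^2·(1−p)] / p^3 = 3·(1−p)/p = 36.96/4.55 = 8.1231
(1−p)/p = 8.1231/3 = 2.7077  ⇒  p = 1/(1 + 2.7077) = 0.2697
Aw-136: 27.0%, Aw-138: 73.0%.

27.0%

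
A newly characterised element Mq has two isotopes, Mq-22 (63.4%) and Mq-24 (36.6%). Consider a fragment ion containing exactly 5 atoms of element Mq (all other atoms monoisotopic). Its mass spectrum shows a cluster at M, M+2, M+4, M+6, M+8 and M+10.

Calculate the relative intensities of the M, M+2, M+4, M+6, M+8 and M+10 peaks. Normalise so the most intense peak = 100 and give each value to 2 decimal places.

30.01 : 86.61 : 100.00 : 57.73 : 16.66 : 1.92

Each Mq atom is independently Mq-22 (p = 0.634) or Mq-24 (q = 0.366); the cluster is the binomial expansion (p + q)^5.
P(M) = 0.634^5 = 0.102435
P(M+2) = 5 × 0.634^4 × 0.366^1 = 0.295671
P(M+4) = 10 × 0.634^3 × 0.366^2 = 0.341374
P(M+6) = 10 × 0.634^2 × 0.366^3 = 0.197071
P(M+8) = 5 × 0.634^1 × 0.366^4 = 0.056883
P(M+10) = 0.366^5 = 0.006568
The M+4 peak is largest (0.341374); scaling to 100 gives 30.01 : 86.61 : 100.00 : 57.73 : 16.66 : 1.92.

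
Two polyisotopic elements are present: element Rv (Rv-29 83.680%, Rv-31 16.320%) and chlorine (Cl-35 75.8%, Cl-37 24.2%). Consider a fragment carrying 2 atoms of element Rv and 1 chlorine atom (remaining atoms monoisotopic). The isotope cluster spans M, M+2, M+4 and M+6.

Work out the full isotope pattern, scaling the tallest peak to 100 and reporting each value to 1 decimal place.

100.0 : 70.9 : 16.3 : 1.2

Element Rv pattern (n=2): 0.70023424 : 0.27313152 : 0.02663424
Chlorine pattern (n=1): 0.7580 : 0.2420
Convolve the two distributions (both contribute in 2-u steps):
  M: 0.70023424×0.7580 = 0.530778
  M+2: 0.70023424×0.2420 + 0.27313152×0.7580 = 0.376490
  M+4: 0.27313152×0.2420 + 0.02663424×0.7580 = 0.086287
  M+6: 0.02663424×0.2420 = 0.006445
Scale to base peak (0.530778) = 100: 100.0 : 70.9 : 16.3 : 1.2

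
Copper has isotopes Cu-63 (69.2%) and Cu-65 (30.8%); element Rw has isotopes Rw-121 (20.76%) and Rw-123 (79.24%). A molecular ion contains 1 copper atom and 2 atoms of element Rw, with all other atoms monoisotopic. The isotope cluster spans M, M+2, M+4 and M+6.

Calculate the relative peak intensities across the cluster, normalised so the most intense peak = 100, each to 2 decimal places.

Copper pattern (n=1): 0.6920 : 0.3080
Element Rw pattern (n=2): 0.04309776 : 0.32900448 : 0.62789776
Convolve the two distributions (both contribute in 2-u steps):
  M: 0.6920×0.04309776 = 0.029824
  M+2: 0.6920×0.32900448 + 0.3080×0.04309776 = 0.240945
  M+4: 0.6920×0.62789776 + 0.3080×0.32900448 = 0.535839
  M+6: 0.3080×0.62789776 = 0.193393
Scale to base peak (0.535839) = 100: 5.57 : 44.97 : 100.00 : 36.09

5.57 : 44.97 : 100.00 : 36.09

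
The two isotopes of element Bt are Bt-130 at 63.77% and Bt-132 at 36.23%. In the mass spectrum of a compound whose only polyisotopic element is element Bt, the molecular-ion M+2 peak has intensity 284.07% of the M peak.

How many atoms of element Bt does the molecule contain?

For n independent Bt atoms, I(M+2)/I(M) = n · (abundance Bt-132) / (abundance Bt-130) = n · 0.3623/0.6377.
n = 2.8407 × 0.6377/0.3623 = 5.00 ≈ 5

5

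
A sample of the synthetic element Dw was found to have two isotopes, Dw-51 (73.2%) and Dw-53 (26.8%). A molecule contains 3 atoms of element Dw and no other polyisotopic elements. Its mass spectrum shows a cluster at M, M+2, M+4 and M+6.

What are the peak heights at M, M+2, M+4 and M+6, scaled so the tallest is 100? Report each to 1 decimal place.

The 3 Dw atoms are independent, so intensities follow the terms of (0.732 + 0.268)^3.
P(M) = 0.732^3 = 0.392223
P(M+2) = 3 × 0.732^2 × 0.268^1 = 0.430802
P(M+4) = 3 × 0.732^1 × 0.268^2 = 0.157726
P(M+6) = 0.268^3 = 0.019249
The M+2 peak is largest (0.430802); scaling to 100 gives 91.0 : 100.0 : 36.6 : 4.5.

91.0 : 100.0 : 36.6 : 4.5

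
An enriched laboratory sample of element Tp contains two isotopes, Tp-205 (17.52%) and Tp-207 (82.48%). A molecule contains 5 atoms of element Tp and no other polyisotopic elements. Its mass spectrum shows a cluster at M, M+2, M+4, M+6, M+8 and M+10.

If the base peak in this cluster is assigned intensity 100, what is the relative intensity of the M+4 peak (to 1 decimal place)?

Term probabilities: M 0.0002, M+2 0.0039, M+4 0.0366, M+6 0.1722, M+8 0.4054, M+10 0.3817. Base peak = M+8.
P(M+8) = C(5,4) × 0.1752^1 × 0.8248^4 = 5 × 0.1752 × 0.46280134 = 0.405414 (base)
P(M+4) = C(5,2) × 0.1752^3 × 0.8248^2 = 10 × 0.00537777 × 0.68029504 = 0.036585
Relative intensity = 0.036585 / 0.405414 × 100 = 9.0

9.0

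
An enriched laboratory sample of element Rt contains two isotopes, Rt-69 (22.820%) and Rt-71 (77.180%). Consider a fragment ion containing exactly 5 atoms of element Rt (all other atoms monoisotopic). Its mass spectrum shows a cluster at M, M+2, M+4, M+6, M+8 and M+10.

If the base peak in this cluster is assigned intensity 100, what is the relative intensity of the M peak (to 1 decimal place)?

Binomial terms of (0.22820 + 0.77180)^5: M 0.0006, M+2 0.0105, M+4 0.0708, M+6 0.2394, M+8 0.4049, M+10 0.2739 → M+8 is the base peak.
P(M+8) = C(5,4) × 0.22820^1 × 0.77180^4 = 5 × 0.2282 × 0.35482899 = 0.404860 (base)
P(M) = C(5,0) × 0.22820^5 × 0.77180^0 = 1 × 0.00061884 × 1.0000 = 0.000619
Relative intensity = 0.000619 / 0.404860 × 100 = 0.2

0.2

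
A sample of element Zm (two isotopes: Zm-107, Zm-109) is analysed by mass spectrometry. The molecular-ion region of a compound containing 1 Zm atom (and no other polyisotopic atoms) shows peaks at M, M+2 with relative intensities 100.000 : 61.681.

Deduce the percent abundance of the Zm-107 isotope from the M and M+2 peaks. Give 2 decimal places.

If p is the fraction of Zm that is Zm-107, then I(M+2)/I(M) = [C(1,1)·p^0·(1−p)] / p^1 = 1·(1−p)/p = 61.681/100.000 = 0.6168
(1−p)/p = 0.6168/1 = 0.6168  ⇒  p = 1/(1 + 0.6168) = 0.6185
Zm-107: 61.85%, Zm-109: 38.15%.

61.85%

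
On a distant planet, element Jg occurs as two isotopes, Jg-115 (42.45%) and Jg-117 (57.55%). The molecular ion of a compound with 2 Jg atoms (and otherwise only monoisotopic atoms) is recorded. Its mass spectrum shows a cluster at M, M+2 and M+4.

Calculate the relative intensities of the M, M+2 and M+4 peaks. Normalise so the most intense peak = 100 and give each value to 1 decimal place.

Each Jg atom is independently Jg-115 (p = 0.4245) or Jg-117 (q = 0.5755); the cluster is the binomial expansion (p + q)^2.
P(M) = 0.4245^2 = 0.180200
P(M+2) = 2 × 0.4245^1 × 0.5755^1 = 0.488599
P(M+4) = 0.5755^2 = 0.331200
The M+2 peak is largest (0.488599); scaling to 100 gives 36.9 : 100.0 : 67.8.

36.9 : 100.0 : 67.8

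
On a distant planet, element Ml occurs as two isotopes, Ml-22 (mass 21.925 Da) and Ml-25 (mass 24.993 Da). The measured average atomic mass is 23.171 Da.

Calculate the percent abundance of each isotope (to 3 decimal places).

With x = fraction of Ml-22 (so Ml-25 is 1 − x):
21.925·x + 24.993·(1 − x) = 23.171
(21.925 − 24.993)·x = 23.171 − 24.993
x = -1.822 / -3.068 = 0.59387 → 59.387% Ml-22, 40.613% Ml-25.

Ml-22: 59.387%, Ml-25: 40.613%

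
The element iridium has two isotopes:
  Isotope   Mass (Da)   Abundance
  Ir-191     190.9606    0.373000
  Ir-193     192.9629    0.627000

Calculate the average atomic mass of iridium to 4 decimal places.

192.2160 Da

Weight each isotope mass by its fractional abundance: 0.373000 × 190.9606 + 0.627000 × 192.9629
= 71.22830 + 120.98774 = 192.21604 Da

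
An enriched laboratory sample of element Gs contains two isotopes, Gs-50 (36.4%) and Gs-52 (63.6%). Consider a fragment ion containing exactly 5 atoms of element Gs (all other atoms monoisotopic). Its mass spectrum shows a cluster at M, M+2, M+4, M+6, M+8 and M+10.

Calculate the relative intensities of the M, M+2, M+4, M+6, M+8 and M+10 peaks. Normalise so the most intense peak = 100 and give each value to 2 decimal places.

1.87 : 16.38 : 57.23 : 100.00 : 87.36 : 30.53

Each Gs atom is independently Gs-50 (p = 0.364) or Gs-52 (q = 0.636); the cluster is the binomial expansion (p + q)^5.
P(M) = 0.364^5 = 0.006390
P(M+2) = 5 × 0.364^4 × 0.636^1 = 0.055826
P(M+4) = 10 × 0.364^3 × 0.636^2 = 0.195083
P(M+6) = 10 × 0.364^2 × 0.636^3 = 0.340858
P(M+8) = 5 × 0.364^1 × 0.636^4 = 0.297783
P(M+10) = 0.636^5 = 0.104060
The M+6 peak is largest (0.340858); scaling to 100 gives 1.87 : 16.38 : 57.23 : 100.00 : 87.36 : 30.53.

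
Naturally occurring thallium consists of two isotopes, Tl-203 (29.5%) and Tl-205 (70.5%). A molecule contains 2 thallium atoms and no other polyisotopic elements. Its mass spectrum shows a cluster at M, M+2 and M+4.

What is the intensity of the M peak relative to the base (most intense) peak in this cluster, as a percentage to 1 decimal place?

17.5%

(0.295 + 0.705)^2 gives M 0.0870, M+2 0.4160, M+4 0.4970; the largest is M+4.
P(M+4) = C(2,2) × 0.295^0 × 0.705^2 = 1 × 1.0000 × 0.497025 = 0.497025 (base)
P(M) = C(2,0) × 0.295^2 × 0.705^0 = 1 × 0.087025 × 1.0000 = 0.087025
Relative intensity = 0.087025 / 0.497025 × 100 = 17.5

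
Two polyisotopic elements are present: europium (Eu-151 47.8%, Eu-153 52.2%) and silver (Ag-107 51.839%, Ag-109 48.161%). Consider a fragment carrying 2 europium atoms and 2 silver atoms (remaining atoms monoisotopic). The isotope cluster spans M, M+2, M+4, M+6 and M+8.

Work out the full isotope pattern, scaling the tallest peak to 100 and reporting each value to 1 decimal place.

Europium pattern (n=2): 0.228484 : 0.499032 : 0.272484
Silver pattern (n=2): 0.26872819 : 0.49932362 : 0.23194819
Convolve the two distributions (both contribute in 2-u steps):
  M: 0.228484×0.26872819 = 0.061400
  M+2: 0.228484×0.49932362 + 0.499032×0.26872819 = 0.248191
  M+4: 0.228484×0.23194819 + 0.499032×0.49932362 + 0.272484×0.26872819 = 0.375399
  M+6: 0.499032×0.23194819 + 0.272484×0.49932362 = 0.251807
  M+8: 0.272484×0.23194819 = 0.063202
Scale to base peak (0.375399) = 100: 16.4 : 66.1 : 100.0 : 67.1 : 16.8

16.4 : 66.1 : 100.0 : 67.1 : 16.8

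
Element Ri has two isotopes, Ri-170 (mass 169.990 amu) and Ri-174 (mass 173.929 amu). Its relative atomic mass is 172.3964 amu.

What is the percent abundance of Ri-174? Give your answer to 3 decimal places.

Writing the weighted mean with unknown fraction x of Ri-170:
169.990·x + 173.929·(1 − x) = 172.3964
(169.990 − 173.929)·x = 172.3964 − 173.929
x = -1.5326 / -3.939 = 0.38908 → 38.908% Ri-170, 61.092% Ri-174.

61.092%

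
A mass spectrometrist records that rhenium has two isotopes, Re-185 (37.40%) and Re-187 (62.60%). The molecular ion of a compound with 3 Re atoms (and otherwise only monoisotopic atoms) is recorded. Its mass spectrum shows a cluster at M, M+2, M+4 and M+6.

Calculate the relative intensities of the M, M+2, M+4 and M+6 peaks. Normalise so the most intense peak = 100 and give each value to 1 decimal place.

11.9 : 59.7 : 100.0 : 55.8

The 3 Re atoms are independent, so intensities follow the terms of (0.3740 + 0.6260)^3.
P(M) = 0.3740^3 = 0.052314
P(M+2) = 3 × 0.3740^2 × 0.6260^1 = 0.262687
P(M+4) = 3 × 0.3740^1 × 0.6260^2 = 0.439685
P(M+6) = 0.6260^3 = 0.245314
The M+4 peak is largest (0.439685); scaling to 100 gives 11.9 : 59.7 : 100.0 : 55.8.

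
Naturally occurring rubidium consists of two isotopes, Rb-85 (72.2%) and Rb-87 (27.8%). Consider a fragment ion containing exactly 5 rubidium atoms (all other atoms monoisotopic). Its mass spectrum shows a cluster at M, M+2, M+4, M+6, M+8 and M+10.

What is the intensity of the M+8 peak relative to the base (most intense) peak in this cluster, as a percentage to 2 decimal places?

5.71%

(0.722 + 0.278)^5 gives M 0.1962, M+2 0.3777, M+4 0.2909, M+6 0.1120, M+8 0.0216, M+10 0.0017; the largest is M+2.
P(M+2) = C(5,1) × 0.722^4 × 0.278^1 = 5 × 0.27173701 × 0.2780 = 0.377714 (base)
P(M+8) = C(5,4) × 0.722^1 × 0.278^4 = 5 × 0.7220 × 0.00597282 = 0.021562
Relative intensity = 0.021562 / 0.377714 × 100 = 5.71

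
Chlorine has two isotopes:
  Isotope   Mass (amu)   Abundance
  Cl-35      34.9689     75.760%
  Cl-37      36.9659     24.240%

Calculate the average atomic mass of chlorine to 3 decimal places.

35.453 amu

Weight each isotope mass by its fractional abundance: 0.75760 × 34.9689 + 0.24240 × 36.9659
= 26.49244 + 8.96053 = 35.45297 amu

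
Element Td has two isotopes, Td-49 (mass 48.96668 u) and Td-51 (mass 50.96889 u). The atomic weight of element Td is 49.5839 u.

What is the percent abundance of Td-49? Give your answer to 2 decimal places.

Let x be the fractional abundance of Td-49; then Td-51 has abundance 1 − x.
48.96668·x + 50.96889·(1 − x) = 49.5839
(48.96668 − 50.96889)·x = 49.5839 − 50.96889
x = -1.38499 / -2.00221 = 0.69173 → 69.17% Td-49, 30.83% Td-51.

69.17%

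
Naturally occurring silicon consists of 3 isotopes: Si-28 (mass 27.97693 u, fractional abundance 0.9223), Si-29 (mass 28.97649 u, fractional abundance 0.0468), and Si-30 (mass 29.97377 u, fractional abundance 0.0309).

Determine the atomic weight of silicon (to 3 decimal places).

28.085 u

Ar = Σ fᵢ·mᵢ = 0.9223 × 27.97693 + 0.0468 × 28.97649 + 0.0309 × 29.97377
= 25.803123 + 1.356100 + 0.926189 = 28.085412 u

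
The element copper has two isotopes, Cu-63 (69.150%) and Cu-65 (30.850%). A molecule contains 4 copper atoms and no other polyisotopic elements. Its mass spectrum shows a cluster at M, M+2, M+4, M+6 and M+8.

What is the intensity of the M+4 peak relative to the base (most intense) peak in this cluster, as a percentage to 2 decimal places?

(0.69150 + 0.30850)^4 gives M 0.2286, M+2 0.4080, M+4 0.2731, M+6 0.0812, M+8 0.0091; the largest is M+2.
P(M+2) = C(4,1) × 0.69150^3 × 0.30850^1 = 4 × 0.33065611 × 0.3085 = 0.408030 (base)
P(M+4) = C(4,2) × 0.69150^2 × 0.30850^2 = 6 × 0.47817225 × 0.09517225 = 0.273052
Relative intensity = 0.273052 / 0.408030 × 100 = 66.92

66.92%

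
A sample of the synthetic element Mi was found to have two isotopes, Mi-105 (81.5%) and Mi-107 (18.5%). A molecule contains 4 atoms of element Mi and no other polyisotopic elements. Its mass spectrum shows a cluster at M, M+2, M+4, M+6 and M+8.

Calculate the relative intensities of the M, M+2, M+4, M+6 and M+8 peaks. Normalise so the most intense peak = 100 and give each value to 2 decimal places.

Each Mi atom is independently Mi-105 (p = 0.815) or Mi-107 (q = 0.185); the cluster is the binomial expansion (p + q)^4.
P(M) = 0.815^4 = 0.441195
P(M+2) = 4 × 0.815^3 × 0.185^1 = 0.400594
P(M+4) = 6 × 0.815^2 × 0.185^2 = 0.136399
P(M+6) = 4 × 0.815^1 × 0.185^3 = 0.020641
P(M+8) = 0.185^4 = 0.001171
The M peak is largest (0.441195); scaling to 100 gives 100.00 : 90.80 : 30.92 : 4.68 : 0.27.

100.00 : 90.80 : 30.92 : 4.68 : 0.27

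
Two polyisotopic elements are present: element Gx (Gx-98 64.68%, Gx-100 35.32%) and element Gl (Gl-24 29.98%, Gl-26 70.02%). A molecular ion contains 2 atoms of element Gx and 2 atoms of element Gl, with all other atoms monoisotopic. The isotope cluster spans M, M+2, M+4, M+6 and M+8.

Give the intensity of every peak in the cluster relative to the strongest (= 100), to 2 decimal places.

9.21 : 53.10 : 100.00 : 67.72 : 14.99

Element Gx pattern (n=2): 0.41835024 : 0.45689952 : 0.12475024
Element Gl pattern (n=2): 0.08988004 : 0.41983992 : 0.49028004
Convolve the two distributions (both contribute in 2-u steps):
  M: 0.41835024×0.08988004 = 0.037601
  M+2: 0.41835024×0.41983992 + 0.45689952×0.08988004 = 0.216706
  M+4: 0.41835024×0.49028004 + 0.45689952×0.41983992 + 0.12475024×0.08988004 = 0.408146
  M+6: 0.45689952×0.49028004 + 0.12475024×0.41983992 = 0.276384
  M+8: 0.12475024×0.49028004 = 0.061163
Scale to base peak (0.408146) = 100: 9.21 : 53.10 : 100.00 : 67.72 : 14.99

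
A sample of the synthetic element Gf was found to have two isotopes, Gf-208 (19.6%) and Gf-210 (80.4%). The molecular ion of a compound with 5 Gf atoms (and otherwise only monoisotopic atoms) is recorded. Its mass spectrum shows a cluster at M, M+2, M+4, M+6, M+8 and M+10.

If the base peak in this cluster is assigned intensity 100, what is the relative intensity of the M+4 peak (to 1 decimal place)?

(0.196 + 0.804)^5 gives M 0.0003, M+2 0.0059, M+4 0.0487, M+6 0.1997, M+8 0.4095, M+10 0.3360; the largest is M+8.
P(M+8) = C(5,4) × 0.196^1 × 0.804^4 = 5 × 0.1960 × 0.41785365 = 0.409497 (base)
P(M+4) = C(5,2) × 0.196^3 × 0.804^2 = 10 × 0.00752954 × 0.646416 = 0.048672
Relative intensity = 0.048672 / 0.409497 × 100 = 11.9

11.9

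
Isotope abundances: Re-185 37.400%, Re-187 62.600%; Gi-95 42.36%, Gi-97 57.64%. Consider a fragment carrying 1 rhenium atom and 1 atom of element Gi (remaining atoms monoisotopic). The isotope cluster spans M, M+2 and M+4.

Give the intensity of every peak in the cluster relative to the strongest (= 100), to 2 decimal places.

Rhenium pattern (n=1): 0.3740 : 0.6260
Element Gi pattern (n=1): 0.4236 : 0.5764
Convolve the two distributions (both contribute in 2-u steps):
  M: 0.3740×0.4236 = 0.158426
  M+2: 0.3740×0.5764 + 0.6260×0.4236 = 0.480747
  M+4: 0.6260×0.5764 = 0.360826
Scale to base peak (0.480747) = 100: 32.95 : 100.00 : 75.06

32.95 : 100.00 : 75.06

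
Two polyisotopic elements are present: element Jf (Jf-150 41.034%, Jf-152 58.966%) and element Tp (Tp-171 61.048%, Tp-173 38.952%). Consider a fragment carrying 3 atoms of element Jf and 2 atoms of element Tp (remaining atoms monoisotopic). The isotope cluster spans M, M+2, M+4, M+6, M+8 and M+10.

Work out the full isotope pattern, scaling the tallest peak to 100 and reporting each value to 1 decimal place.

7.9 : 44.2 : 95.8 : 100.0 : 50.0 : 9.6

Element Jf pattern (n=3): 0.0690926 : 0.29785893 : 0.42802432 : 0.20502414
Element Tp pattern (n=2): 0.37268583 : 0.47558834 : 0.15172583
Convolve the two distributions (both contribute in 2-u steps):
  M: 0.0690926×0.37268583 = 0.025750
  M+2: 0.0690926×0.47558834 + 0.29785893×0.37268583 = 0.143867
  M+4: 0.0690926×0.15172583 + 0.29785893×0.47558834 + 0.42802432×0.37268583 = 0.311660
  M+6: 0.29785893×0.15172583 + 0.42802432×0.47558834 + 0.20502414×0.37268583 = 0.325166
  M+8: 0.42802432×0.15172583 + 0.20502414×0.47558834 = 0.162449
  M+10: 0.20502414×0.15172583 = 0.031107
Scale to base peak (0.325166) = 100: 7.9 : 44.2 : 95.8 : 100.0 : 50.0 : 9.6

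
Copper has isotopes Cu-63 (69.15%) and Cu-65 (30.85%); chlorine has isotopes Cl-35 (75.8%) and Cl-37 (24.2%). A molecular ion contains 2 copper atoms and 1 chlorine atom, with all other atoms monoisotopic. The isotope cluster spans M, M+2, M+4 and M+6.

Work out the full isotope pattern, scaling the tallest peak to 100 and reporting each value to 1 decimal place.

82.5 : 100.0 : 39.9 : 5.2

Copper pattern (n=2): 0.47817225 : 0.4266555 : 0.09517225
Chlorine pattern (n=1): 0.7580 : 0.2420
Convolve the two distributions (both contribute in 2-u steps):
  M: 0.47817225×0.7580 = 0.362455
  M+2: 0.47817225×0.2420 + 0.4266555×0.7580 = 0.439123
  M+4: 0.4266555×0.2420 + 0.09517225×0.7580 = 0.175391
  M+6: 0.09517225×0.2420 = 0.023032
Scale to base peak (0.439123) = 100: 82.5 : 100.0 : 39.9 : 5.2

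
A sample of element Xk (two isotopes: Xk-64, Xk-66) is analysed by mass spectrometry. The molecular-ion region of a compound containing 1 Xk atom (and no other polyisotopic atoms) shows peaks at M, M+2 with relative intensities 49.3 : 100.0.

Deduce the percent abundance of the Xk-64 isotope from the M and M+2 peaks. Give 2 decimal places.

33.02%

Write p for the Xk-64 fraction. I(M+2)/I(M) = [C(1,1)·p^0·(1−p)] / p^1 = 1·(1−p)/p = 100.0/49.3 = 2.0284
(1−p)/p = 2.0284/1 = 2.0284  ⇒  p = 1/(1 + 2.0284) = 0.3302
Xk-64: 33.02%, Xk-66: 66.98%.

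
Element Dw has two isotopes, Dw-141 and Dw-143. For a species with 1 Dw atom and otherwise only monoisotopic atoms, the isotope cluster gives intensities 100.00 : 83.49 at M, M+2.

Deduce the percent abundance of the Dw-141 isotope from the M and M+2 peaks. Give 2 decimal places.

Write p for the Dw-141 fraction. I(M+2)/I(M) = [C(1,1)·p^0·(1−p)] / p^1 = 1·(1−p)/p = 83.49/100.00 = 0.8349
(1−p)/p = 0.8349/1 = 0.8349  ⇒  p = 1/(1 + 0.8349) = 0.5450
Dw-141: 54.50%, Dw-143: 45.50%.

54.50%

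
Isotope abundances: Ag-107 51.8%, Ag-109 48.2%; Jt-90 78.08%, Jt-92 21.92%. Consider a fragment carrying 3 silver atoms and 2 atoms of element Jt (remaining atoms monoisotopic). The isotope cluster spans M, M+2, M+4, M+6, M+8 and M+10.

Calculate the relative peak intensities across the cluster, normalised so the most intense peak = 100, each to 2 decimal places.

Silver pattern (n=3): 0.13899183 : 0.3879965 : 0.3610315 : 0.11198017
Element Jt pattern (n=2): 0.60964864 : 0.34230272 : 0.04804864
Convolve the two distributions (both contribute in 2-u steps):
  M: 0.13899183×0.60964864 = 0.084736
  M+2: 0.13899183×0.34230272 + 0.3879965×0.60964864 = 0.284119
  M+4: 0.13899183×0.04804864 + 0.3879965×0.34230272 + 0.3610315×0.60964864 = 0.359593
  M+6: 0.3879965×0.04804864 + 0.3610315×0.34230272 + 0.11198017×0.60964864 = 0.210493
  M+8: 0.3610315×0.04804864 + 0.11198017×0.34230272 = 0.055678
  M+10: 0.11198017×0.04804864 = 0.005380
Scale to base peak (0.359593) = 100: 23.56 : 79.01 : 100.00 : 58.54 : 15.48 : 1.50

23.56 : 79.01 : 100.00 : 58.54 : 15.48 : 1.50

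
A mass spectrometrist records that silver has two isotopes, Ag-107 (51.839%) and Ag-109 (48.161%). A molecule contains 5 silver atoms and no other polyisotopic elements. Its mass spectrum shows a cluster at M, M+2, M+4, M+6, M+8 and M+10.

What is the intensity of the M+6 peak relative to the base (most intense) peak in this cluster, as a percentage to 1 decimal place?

92.9%

(0.51839 + 0.48161)^5 gives M 0.0374, M+2 0.1739, M+4 0.3231, M+6 0.3002, M+8 0.1394, M+10 0.0259; the largest is M+4.
P(M+4) = C(5,2) × 0.51839^3 × 0.48161^2 = 10 × 0.13930601 × 0.23194819 = 0.323118 (base)
P(M+6) = C(5,3) × 0.51839^2 × 0.48161^3 = 10 × 0.26872819 × 0.11170857 = 0.300192
Relative intensity = 0.300192 / 0.323118 × 100 = 92.9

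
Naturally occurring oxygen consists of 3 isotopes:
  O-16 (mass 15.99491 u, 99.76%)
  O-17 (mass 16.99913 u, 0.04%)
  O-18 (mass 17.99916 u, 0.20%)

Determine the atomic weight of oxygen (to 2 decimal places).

Ar = Σ fᵢ·mᵢ = 0.9976 × 15.99491 + 0.0004 × 16.99913 + 0.0020 × 17.99916
= 15.956522 + 0.006800 + 0.035998 = 15.999320 u

16.00 u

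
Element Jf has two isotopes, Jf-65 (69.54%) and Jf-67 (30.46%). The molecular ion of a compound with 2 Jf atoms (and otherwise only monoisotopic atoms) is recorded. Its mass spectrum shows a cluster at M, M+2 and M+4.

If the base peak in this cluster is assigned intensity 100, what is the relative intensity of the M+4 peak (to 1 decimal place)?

Binomial terms of (0.6954 + 0.3046)^2: M 0.4836, M+2 0.4236, M+4 0.0928 → M is the base peak.
P(M) = C(2,0) × 0.6954^2 × 0.3046^0 = 1 × 0.48358116 × 1.0000 = 0.483581 (base)
P(M+4) = C(2,2) × 0.6954^0 × 0.3046^2 = 1 × 1.0000 × 0.09278116 = 0.092781
Relative intensity = 0.092781 / 0.483581 × 100 = 19.2

19.2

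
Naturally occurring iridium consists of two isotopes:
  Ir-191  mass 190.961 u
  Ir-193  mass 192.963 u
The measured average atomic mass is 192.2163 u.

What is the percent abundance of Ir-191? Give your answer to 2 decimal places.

37.30%

Writing the weighted mean with unknown fraction x of Ir-191:
190.961·x + 192.963·(1 − x) = 192.2163
(190.961 − 192.963)·x = 192.2163 − 192.963
x = -0.7467 / -2.002 = 0.37298 → 37.30% Ir-191, 62.70% Ir-193.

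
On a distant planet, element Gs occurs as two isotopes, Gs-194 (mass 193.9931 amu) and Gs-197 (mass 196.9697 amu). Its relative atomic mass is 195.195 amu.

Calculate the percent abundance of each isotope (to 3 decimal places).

Writing the weighted mean with unknown fraction x of Gs-194:
193.9931·x + 196.9697·(1 − x) = 195.195
(193.9931 − 196.9697)·x = 195.195 − 196.9697
x = -1.7747 / -2.9766 = 0.59622 → 59.622% Gs-194, 40.378% Gs-197.

Gs-194: 59.622%, Gs-197: 40.378%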